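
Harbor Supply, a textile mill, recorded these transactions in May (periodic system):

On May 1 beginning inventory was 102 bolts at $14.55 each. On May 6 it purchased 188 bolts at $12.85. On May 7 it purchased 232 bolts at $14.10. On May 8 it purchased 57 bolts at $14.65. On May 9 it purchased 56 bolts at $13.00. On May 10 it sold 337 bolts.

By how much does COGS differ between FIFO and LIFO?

FIFO COGS: 102 @ $14.55 + 188 @ $12.85 + 47 @ $14.10 = $4,562.60
LIFO COGS: 56 @ $13.00 + 57 @ $14.65 + 224 @ $14.10 = $4,721.45
Difference = |$4,562.60 − $4,721.45| = $158.85

$158.85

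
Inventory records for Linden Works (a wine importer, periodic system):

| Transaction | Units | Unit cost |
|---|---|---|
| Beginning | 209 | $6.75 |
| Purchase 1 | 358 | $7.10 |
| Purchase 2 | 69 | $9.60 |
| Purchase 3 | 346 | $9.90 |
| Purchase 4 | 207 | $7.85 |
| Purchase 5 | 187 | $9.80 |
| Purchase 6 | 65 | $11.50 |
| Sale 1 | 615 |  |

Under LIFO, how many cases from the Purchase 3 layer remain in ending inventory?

Sale 1 (615) [LIFO — newest first]: 65 @ $11.50 + 187 @ $9.80 + 207 @ $7.85 + 156 @ $9.90 = $5,749.45
Ending inventory: 209 @ $6.75 + 358 @ $7.10 + 69 @ $9.60 + 190 @ $9.90 = $6,495.95

190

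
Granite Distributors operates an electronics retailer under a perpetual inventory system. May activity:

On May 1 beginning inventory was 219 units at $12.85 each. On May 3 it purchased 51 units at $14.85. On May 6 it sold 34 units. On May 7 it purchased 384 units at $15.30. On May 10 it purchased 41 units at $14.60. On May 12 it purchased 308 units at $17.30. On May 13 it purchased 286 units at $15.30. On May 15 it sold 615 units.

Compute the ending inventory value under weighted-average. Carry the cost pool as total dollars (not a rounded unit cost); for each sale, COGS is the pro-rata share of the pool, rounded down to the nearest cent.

After May 1: 219 on hand, pool $2,814.15 (≈ $12.8500 each)
After May 3: 270 on hand, pool $3,571.50 (≈ $13.2278 each)
May 6, sell 34: 34/270 × $3,571.50 → $449.74
After May 7: 620 on hand, pool $8,996.96 (≈ $14.5112 each)
After May 10: 661 on hand, pool $9,595.56 (≈ $14.5167 each)
After May 12: 969 on hand, pool $14,923.96 (≈ $15.4014 each)
After May 13: 1255 on hand, pool $19,299.76 (≈ $15.3783 each)
May 15, sell 615: 615/1255 × $19,299.76 → $9,457.65
Total COGS = $449.74 + $9,457.65 = $9,907.39
Ending inventory (cost pool remaining) = $9,842.11
Check: goods available $19,749.50 = COGS $9,907.39 + ending $9,842.11

Ending inventory = $9,842.11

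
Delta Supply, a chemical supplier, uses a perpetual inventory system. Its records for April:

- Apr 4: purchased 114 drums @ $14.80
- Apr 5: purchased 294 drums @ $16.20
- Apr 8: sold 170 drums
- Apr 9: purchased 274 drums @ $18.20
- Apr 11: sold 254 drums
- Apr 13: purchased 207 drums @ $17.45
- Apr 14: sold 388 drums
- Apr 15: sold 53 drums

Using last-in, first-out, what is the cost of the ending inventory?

Apr 8, 170 sold [LIFO — newest first]: 170 @ $16.20 = $2,754.00
Apr 11, 254 sold [LIFO — newest first]: 254 @ $18.20 = $4,622.80
Apr 14, 388 sold [LIFO — newest first]: 207 @ $17.45 + 20 @ $18.20 + 124 @ $16.20 + 37 @ $14.80 = $6,532.55
Apr 15, 53 sold [LIFO — newest first]: 53 @ $14.80 = $784.40
Total COGS = $2,754.00 + $4,622.80 + $6,532.55 + $784.40 = $14,693.75
Ending inventory: 24 @ $14.80 = $355.20
Check: goods available $15,048.95 = COGS $14,693.75 + ending $355.20

Ending inventory = $355.20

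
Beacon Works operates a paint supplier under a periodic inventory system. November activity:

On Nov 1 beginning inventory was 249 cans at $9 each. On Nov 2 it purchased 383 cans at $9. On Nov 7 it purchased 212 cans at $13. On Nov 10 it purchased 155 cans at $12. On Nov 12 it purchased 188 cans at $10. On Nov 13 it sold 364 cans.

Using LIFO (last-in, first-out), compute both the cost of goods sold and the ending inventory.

Nov 13, 364 sold [LIFO — newest first]: 188 @ $10 + 155 @ $12 + 21 @ $13 = $4,013
Ending inventory: 249 @ $9 + 383 @ $9 + 191 @ $13 = $8,171

COGS = $4,013; ending inventory = $8,171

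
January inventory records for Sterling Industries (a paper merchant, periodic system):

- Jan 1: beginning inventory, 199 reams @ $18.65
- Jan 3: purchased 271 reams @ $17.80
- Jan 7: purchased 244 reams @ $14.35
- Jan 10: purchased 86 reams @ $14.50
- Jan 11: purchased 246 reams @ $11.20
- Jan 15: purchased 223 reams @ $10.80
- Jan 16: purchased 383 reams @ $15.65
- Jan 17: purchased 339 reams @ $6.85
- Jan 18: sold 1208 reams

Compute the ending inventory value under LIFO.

Ending inventory = $13,037.05

Jan 18, 1208 sold [LIFO — newest first]: 339 @ $6.85 + 383 @ $15.65 + 223 @ $10.80 + 246 @ $11.20 + 17 @ $14.50 = $13,726.20
Ending inventory: 199 @ $18.65 + 271 @ $17.80 + 244 @ $14.35 + 69 @ $14.50 = $13,037.05
Check: goods available $26,763.25 = COGS $13,726.20 + ending $13,037.05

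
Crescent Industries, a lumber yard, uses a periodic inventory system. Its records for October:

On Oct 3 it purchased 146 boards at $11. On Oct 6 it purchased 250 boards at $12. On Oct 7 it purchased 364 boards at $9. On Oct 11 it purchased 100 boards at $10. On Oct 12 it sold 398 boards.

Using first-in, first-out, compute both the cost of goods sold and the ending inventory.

Oct 12, 398 sold [FIFO — oldest first]: 146 @ $11 + 250 @ $12 + 2 @ $9 = $4,624
Ending inventory: 362 @ $9 + 100 @ $10 = $4,258
Check: goods available $8,882 = COGS $4,624 + ending $4,258

COGS = $4,624; ending inventory = $4,258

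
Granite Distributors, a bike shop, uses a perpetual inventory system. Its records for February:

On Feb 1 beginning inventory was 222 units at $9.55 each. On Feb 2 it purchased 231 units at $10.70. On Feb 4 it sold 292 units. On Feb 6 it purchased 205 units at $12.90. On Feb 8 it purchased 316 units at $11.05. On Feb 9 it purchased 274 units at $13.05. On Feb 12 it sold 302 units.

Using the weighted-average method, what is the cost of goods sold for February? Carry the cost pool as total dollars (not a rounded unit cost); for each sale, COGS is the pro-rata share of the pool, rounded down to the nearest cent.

After Feb 1: 222 on hand, pool $2,120.10 (≈ $9.5500 each)
After Feb 2: 453 on hand, pool $4,591.80 (≈ $10.1364 each)
Feb 4, sell 292: 292/453 × $4,591.80 → $2,959.83
After Feb 6: 366 on hand, pool $4,276.47 (≈ $11.6843 each)
After Feb 8: 682 on hand, pool $7,768.27 (≈ $11.3904 each)
After Feb 9: 956 on hand, pool $11,343.97 (≈ $11.8661 each)
Feb 12, sell 302: 302/956 × $11,343.97 → $3,583.55
Total COGS = $2,959.83 + $3,583.55 = $6,543.38
Ending inventory (cost pool remaining) = $7,760.42

COGS = $6,543.38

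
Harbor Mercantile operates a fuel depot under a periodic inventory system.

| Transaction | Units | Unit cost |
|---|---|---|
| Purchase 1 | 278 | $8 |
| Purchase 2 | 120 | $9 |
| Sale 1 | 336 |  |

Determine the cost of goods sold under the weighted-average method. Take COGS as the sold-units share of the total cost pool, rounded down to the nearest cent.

Sale 1, sell 336: 336/398 × $3,304.00 → $2,789.30
Ending inventory (cost pool remaining) = $514.70
Check: goods available $3,304.00 = COGS $2,789.30 + ending $514.70

COGS = $2,789.30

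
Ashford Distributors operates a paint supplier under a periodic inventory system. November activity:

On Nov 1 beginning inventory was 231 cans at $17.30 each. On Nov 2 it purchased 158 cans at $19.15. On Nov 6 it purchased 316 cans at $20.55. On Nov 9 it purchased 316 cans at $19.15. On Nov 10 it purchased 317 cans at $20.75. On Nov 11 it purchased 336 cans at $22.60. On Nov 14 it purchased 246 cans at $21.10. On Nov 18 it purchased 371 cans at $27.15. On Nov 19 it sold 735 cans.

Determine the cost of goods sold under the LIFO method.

Nov 19, 735 sold [LIFO — newest first]: 371 @ $27.15 + 246 @ $21.10 + 118 @ $22.60 = $17,930.05
Ending inventory: 231 @ $17.30 + 158 @ $19.15 + 316 @ $20.55 + 316 @ $19.15 + 317 @ $20.75 + 218 @ $22.60 = $31,071.75

COGS = $17,930.05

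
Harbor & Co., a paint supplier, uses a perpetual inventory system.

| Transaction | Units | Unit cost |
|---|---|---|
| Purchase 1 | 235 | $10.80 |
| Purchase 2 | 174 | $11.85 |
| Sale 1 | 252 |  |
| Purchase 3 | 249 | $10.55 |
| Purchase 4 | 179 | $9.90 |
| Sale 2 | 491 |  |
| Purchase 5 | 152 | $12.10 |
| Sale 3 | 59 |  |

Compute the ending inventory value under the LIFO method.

Sale 1 (252) [LIFO — newest first]: 174 @ $11.85 + 78 @ $10.80 = $2,904.30
Sale 2 (491) [LIFO — newest first]: 179 @ $9.90 + 249 @ $10.55 + 63 @ $10.80 = $5,079.45
Sale 3 (59) [LIFO — newest first]: 59 @ $12.10 = $713.90
Total COGS = $2,904.30 + $5,079.45 + $713.90 = $8,697.65
Ending inventory: 94 @ $10.80 + 93 @ $12.10 = $2,140.50
Check: goods available $10,838.15 = COGS $8,697.65 + ending $2,140.50

Ending inventory = $2,140.50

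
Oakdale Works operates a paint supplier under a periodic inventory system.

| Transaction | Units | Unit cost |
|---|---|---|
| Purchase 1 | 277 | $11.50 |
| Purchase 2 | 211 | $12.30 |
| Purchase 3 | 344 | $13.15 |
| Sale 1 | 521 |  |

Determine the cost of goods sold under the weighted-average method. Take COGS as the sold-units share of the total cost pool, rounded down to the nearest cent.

COGS = $6,452.63

Sale 1, sell 521: 521/832 × $10,304.40 → $6,452.63
Ending inventory (cost pool remaining) = $3,851.77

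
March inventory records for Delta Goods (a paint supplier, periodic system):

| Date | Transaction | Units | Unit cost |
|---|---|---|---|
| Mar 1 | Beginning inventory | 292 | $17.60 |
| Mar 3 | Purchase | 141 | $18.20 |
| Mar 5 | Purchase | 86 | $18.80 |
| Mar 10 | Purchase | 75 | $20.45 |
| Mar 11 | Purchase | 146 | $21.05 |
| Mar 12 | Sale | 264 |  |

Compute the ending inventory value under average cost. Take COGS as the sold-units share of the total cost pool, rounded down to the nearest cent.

Ending inventory = $8,959.90

Mar 12, sell 264: 264/740 × $13,929.25 → $4,969.35
Ending inventory (cost pool remaining) = $8,959.90
Check: goods available $13,929.25 = COGS $4,969.35 + ending $8,959.90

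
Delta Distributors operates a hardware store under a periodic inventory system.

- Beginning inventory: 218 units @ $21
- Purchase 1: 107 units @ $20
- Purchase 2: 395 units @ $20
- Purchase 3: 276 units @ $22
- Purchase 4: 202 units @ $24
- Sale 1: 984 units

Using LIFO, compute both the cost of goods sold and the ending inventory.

Sale 1 (984) [LIFO — newest first]: 202 @ $24 + 276 @ $22 + 395 @ $20 + 107 @ $20 + 4 @ $21 = $21,044
Ending inventory: 214 @ $21 = $4,494
Check: goods available $25,538 = COGS $21,044 + ending $4,494

COGS = $21,044; ending inventory = $4,494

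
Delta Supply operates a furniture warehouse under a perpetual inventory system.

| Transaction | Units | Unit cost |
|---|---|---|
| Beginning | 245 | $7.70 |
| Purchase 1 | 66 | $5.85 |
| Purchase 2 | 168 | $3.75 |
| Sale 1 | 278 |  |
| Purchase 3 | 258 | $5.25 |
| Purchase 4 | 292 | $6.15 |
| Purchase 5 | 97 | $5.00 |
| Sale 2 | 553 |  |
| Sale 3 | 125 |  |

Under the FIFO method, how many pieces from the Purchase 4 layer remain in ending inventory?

73

Sale 1 (278) [FIFO — oldest first]: 245 @ $7.70 + 33 @ $5.85 = $2,079.55
Sale 2 (553) [FIFO — oldest first]: 33 @ $5.85 + 168 @ $3.75 + 258 @ $5.25 + 94 @ $6.15 = $2,755.65
Sale 3 (125) [FIFO — oldest first]: 125 @ $6.15 = $768.75
Total COGS = $2,079.55 + $2,755.65 + $768.75 = $5,603.95
Ending inventory: 73 @ $6.15 + 97 @ $5.00 = $933.95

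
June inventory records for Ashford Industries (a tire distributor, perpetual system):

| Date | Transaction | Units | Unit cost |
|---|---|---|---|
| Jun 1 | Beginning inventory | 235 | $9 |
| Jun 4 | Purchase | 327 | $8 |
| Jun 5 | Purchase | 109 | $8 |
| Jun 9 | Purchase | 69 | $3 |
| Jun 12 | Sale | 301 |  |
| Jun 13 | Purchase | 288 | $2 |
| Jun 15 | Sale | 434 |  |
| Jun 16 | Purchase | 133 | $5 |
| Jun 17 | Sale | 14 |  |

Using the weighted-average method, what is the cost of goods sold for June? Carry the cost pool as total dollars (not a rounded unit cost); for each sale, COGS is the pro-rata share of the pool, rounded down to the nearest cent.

COGS = $4,839.85

After Jun 1: 235 on hand, pool $2,115.00 (≈ $9.0000 each)
After Jun 4: 562 on hand, pool $4,731.00 (≈ $8.4181 each)
After Jun 5: 671 on hand, pool $5,603.00 (≈ $8.3502 each)
After Jun 9: 740 on hand, pool $5,810.00 (≈ $7.8514 each)
Jun 12, sell 301: 301/740 × $5,810.00 → $2,363.25
After Jun 13: 727 on hand, pool $4,022.75 (≈ $5.5334 each)
Jun 15, sell 434: 434/727 × $4,022.75 → $2,401.47
After Jun 16: 426 on hand, pool $2,286.28 (≈ $5.3669 each)
Jun 17, sell 14: 14/426 × $2,286.28 → $75.13
Total COGS = $2,363.25 + $2,401.47 + $75.13 = $4,839.85
Ending inventory (cost pool remaining) = $2,211.15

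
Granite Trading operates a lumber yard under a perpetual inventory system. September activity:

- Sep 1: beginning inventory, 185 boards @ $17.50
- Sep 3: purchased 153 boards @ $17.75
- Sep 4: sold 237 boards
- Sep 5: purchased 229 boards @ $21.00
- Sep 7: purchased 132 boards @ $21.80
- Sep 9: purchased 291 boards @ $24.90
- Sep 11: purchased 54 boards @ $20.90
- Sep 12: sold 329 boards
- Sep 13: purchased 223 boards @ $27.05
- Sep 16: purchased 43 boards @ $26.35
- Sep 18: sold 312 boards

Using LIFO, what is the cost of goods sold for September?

COGS = $20,379.45

Sep 4, 237 sold [LIFO — newest first]: 153 @ $17.75 + 84 @ $17.50 = $4,185.75
Sep 12, 329 sold [LIFO — newest first]: 54 @ $20.90 + 275 @ $24.90 = $7,976.10
Sep 18, 312 sold [LIFO — newest first]: 43 @ $26.35 + 223 @ $27.05 + 16 @ $24.90 + 30 @ $21.80 = $8,217.60
Total COGS = $4,185.75 + $7,976.10 + $8,217.60 = $20,379.45
Ending inventory: 101 @ $17.50 + 229 @ $21.00 + 102 @ $21.80 = $8,800.10
Check: goods available $29,179.55 = COGS $20,379.45 + ending $8,800.10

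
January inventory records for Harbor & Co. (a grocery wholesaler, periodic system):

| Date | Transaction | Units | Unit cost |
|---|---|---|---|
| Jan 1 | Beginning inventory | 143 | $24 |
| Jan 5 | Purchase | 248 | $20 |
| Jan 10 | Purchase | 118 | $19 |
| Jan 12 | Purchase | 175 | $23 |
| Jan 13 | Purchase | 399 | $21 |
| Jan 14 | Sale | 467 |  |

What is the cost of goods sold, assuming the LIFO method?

COGS = $9,943

Jan 14, 467 sold [LIFO — newest first]: 399 @ $21 + 68 @ $23 = $9,943
Ending inventory: 143 @ $24 + 248 @ $20 + 118 @ $19 + 107 @ $23 = $13,095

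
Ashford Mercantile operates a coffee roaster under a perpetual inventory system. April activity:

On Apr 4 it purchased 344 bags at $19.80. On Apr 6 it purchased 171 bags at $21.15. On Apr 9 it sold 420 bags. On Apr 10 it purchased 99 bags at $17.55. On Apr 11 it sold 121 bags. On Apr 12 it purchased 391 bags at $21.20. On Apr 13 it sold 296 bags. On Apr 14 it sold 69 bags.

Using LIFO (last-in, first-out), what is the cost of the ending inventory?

Ending inventory = $1,996.60

Apr 9, 420 sold [LIFO — newest first]: 171 @ $21.15 + 249 @ $19.80 = $8,546.85
Apr 11, 121 sold [LIFO — newest first]: 99 @ $17.55 + 22 @ $19.80 = $2,173.05
Apr 13, 296 sold [LIFO — newest first]: 296 @ $21.20 = $6,275.20
Apr 14, 69 sold [LIFO — newest first]: 69 @ $21.20 = $1,462.80
Total COGS = $8,546.85 + $2,173.05 + $6,275.20 + $1,462.80 = $18,457.90
Ending inventory: 73 @ $19.80 + 26 @ $21.20 = $1,996.60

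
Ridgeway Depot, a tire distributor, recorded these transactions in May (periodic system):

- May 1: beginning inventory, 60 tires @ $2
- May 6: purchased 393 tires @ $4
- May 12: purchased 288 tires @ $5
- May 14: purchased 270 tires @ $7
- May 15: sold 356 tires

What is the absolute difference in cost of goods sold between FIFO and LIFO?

FIFO COGS: 60 @ $2 + 296 @ $4 = $1,304
LIFO COGS: 270 @ $7 + 86 @ $5 = $2,320
Difference = |$1,304 − $2,320| = $1,016

$1,016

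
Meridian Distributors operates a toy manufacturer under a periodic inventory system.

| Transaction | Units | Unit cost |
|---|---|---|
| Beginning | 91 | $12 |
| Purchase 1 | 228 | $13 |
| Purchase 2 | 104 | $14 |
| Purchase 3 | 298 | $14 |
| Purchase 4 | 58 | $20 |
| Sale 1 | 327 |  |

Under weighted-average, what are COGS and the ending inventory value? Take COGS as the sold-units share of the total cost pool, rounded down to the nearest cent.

Sale 1, sell 327: 327/779 × $10,844.00 → $4,551.97
Ending inventory (cost pool remaining) = $6,292.03

COGS = $4,551.97; ending inventory = $6,292.03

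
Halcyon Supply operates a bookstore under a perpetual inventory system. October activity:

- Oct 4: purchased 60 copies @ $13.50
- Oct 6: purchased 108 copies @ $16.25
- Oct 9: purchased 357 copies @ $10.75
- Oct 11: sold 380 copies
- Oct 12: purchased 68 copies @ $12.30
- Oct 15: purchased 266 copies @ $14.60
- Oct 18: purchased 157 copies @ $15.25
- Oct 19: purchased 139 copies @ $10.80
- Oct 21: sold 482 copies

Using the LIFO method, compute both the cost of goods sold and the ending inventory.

COGS = $10,822.55; ending inventory = $4,195.65

Oct 11, 380 sold [LIFO — newest first]: 357 @ $10.75 + 23 @ $16.25 = $4,211.50
Oct 21, 482 sold [LIFO — newest first]: 139 @ $10.80 + 157 @ $15.25 + 186 @ $14.60 = $6,611.05
Total COGS = $4,211.50 + $6,611.05 = $10,822.55
Ending inventory: 60 @ $13.50 + 85 @ $16.25 + 68 @ $12.30 + 80 @ $14.60 = $4,195.65
Check: goods available $15,018.20 = COGS $10,822.55 + ending $4,195.65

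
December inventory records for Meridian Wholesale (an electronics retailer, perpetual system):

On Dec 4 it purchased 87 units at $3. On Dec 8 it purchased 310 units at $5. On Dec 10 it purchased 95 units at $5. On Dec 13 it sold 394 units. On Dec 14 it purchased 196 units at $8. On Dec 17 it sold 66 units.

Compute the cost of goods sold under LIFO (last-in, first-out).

COGS = $2,498

Dec 13, 394 sold [LIFO — newest first]: 95 @ $5 + 299 @ $5 = $1,970
Dec 17, 66 sold [LIFO — newest first]: 66 @ $8 = $528
Total COGS = $1,970 + $528 = $2,498
Ending inventory: 87 @ $3 + 11 @ $5 + 130 @ $8 = $1,356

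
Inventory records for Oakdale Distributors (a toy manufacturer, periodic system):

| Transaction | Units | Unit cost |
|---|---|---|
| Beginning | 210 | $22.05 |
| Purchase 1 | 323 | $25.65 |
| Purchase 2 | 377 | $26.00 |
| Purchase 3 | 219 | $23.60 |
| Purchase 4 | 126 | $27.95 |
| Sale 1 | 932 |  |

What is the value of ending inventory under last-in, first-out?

Ending inventory = $7,528.95

Sale 1 (932) [LIFO — newest first]: 126 @ $27.95 + 219 @ $23.60 + 377 @ $26.00 + 210 @ $25.65 = $23,878.60
Ending inventory: 210 @ $22.05 + 113 @ $25.65 = $7,528.95
Check: goods available $31,407.55 = COGS $23,878.60 + ending $7,528.95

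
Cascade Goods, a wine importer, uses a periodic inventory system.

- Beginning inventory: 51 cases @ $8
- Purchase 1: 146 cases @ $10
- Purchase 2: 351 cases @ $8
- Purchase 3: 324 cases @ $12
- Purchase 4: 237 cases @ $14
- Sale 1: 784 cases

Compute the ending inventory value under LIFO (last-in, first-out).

Sale 1 (784) [LIFO — newest first]: 237 @ $14 + 324 @ $12 + 223 @ $8 = $8,990
Ending inventory: 51 @ $8 + 146 @ $10 + 128 @ $8 = $2,892
Check: goods available $11,882 = COGS $8,990 + ending $2,892

Ending inventory = $2,892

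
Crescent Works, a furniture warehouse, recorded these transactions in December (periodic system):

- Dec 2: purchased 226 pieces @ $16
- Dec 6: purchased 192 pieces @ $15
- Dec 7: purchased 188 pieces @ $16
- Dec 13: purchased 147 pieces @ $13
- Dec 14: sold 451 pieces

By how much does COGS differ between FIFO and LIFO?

FIFO COGS: 226 @ $16 + 192 @ $15 + 33 @ $16 = $7,024
LIFO COGS: 147 @ $13 + 188 @ $16 + 116 @ $15 = $6,659
Difference = |$7,024 − $6,659| = $365

$365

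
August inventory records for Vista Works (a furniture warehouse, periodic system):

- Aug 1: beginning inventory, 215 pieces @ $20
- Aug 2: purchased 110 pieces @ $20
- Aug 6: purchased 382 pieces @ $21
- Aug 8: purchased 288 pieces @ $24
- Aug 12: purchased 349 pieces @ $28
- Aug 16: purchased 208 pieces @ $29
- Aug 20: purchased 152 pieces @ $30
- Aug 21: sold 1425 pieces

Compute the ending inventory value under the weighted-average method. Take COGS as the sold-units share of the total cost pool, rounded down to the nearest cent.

Ending inventory = $6,843.69

Aug 21, sell 1425: 1425/1704 × $41,798.00 → $34,954.31
Ending inventory (cost pool remaining) = $6,843.69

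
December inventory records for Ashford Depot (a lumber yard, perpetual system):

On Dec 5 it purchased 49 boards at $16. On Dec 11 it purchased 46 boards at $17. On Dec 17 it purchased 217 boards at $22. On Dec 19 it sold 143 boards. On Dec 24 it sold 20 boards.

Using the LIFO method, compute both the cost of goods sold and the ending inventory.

Dec 19, 143 sold [LIFO — newest first]: 143 @ $22 = $3,146
Dec 24, 20 sold [LIFO — newest first]: 20 @ $22 = $440
Total COGS = $3,146 + $440 = $3,586
Ending inventory: 49 @ $16 + 46 @ $17 + 54 @ $22 = $2,754

COGS = $3,586; ending inventory = $2,754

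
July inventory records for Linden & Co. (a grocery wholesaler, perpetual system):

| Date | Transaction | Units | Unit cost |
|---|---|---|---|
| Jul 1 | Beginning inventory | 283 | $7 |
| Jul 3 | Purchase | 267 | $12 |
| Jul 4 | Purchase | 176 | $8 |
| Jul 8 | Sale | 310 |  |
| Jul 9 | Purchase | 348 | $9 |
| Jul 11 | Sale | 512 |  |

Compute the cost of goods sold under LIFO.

COGS = $7,961

Jul 8, 310 sold [LIFO — newest first]: 176 @ $8 + 134 @ $12 = $3,016
Jul 11, 512 sold [LIFO — newest first]: 348 @ $9 + 133 @ $12 + 31 @ $7 = $4,945
Total COGS = $3,016 + $4,945 = $7,961
Ending inventory: 252 @ $7 = $1,764
Check: goods available $9,725 = COGS $7,961 + ending $1,764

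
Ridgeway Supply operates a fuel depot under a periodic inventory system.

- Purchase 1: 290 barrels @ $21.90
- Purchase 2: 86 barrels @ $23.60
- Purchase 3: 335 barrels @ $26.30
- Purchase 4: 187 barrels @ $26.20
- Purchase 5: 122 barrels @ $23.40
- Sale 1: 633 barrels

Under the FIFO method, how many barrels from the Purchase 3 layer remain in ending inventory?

Sale 1 (633) [FIFO — oldest first]: 290 @ $21.90 + 86 @ $23.60 + 257 @ $26.30 = $15,139.70
Ending inventory: 78 @ $26.30 + 187 @ $26.20 + 122 @ $23.40 = $9,805.60

78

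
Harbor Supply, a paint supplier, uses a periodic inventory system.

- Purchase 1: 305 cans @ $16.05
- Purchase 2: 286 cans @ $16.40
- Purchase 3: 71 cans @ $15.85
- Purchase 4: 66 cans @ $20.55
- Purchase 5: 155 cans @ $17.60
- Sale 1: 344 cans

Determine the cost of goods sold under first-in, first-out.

Sale 1 (344) [FIFO — oldest first]: 305 @ $16.05 + 39 @ $16.40 = $5,534.85
Ending inventory: 247 @ $16.40 + 71 @ $15.85 + 66 @ $20.55 + 155 @ $17.60 = $9,260.45
Check: goods available $14,795.30 = COGS $5,534.85 + ending $9,260.45

COGS = $5,534.85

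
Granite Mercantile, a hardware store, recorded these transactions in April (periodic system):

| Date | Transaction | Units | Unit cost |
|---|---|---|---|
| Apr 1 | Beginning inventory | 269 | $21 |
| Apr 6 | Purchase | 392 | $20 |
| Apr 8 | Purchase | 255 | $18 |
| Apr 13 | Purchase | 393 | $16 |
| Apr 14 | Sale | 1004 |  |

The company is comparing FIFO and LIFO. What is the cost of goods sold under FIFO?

FIFO COGS: 269 @ $21 + 392 @ $20 + 255 @ $18 + 88 @ $16 = $19,487
LIFO COGS: 393 @ $16 + 255 @ $18 + 356 @ $20 = $17,998

COGS = $19,487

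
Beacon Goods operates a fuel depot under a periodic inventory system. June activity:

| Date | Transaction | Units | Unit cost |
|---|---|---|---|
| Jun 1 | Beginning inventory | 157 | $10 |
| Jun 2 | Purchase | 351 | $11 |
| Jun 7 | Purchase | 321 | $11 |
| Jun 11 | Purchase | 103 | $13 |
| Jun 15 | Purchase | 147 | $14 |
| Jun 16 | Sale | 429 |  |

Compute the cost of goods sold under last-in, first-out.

COGS = $5,366

Jun 16, 429 sold [LIFO — newest first]: 147 @ $14 + 103 @ $13 + 179 @ $11 = $5,366
Ending inventory: 157 @ $10 + 351 @ $11 + 142 @ $11 = $6,993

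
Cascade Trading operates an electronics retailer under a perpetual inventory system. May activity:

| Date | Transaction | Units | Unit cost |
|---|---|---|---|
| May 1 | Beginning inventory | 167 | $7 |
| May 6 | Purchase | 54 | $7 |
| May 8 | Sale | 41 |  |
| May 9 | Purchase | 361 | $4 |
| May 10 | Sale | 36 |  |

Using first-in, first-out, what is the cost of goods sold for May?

May 8, 41 sold [FIFO — oldest first]: 41 @ $7 = $287
May 10, 36 sold [FIFO — oldest first]: 36 @ $7 = $252
Total COGS = $287 + $252 = $539
Ending inventory: 90 @ $7 + 54 @ $7 + 361 @ $4 = $2,452
Check: goods available $2,991 = COGS $539 + ending $2,452

COGS = $539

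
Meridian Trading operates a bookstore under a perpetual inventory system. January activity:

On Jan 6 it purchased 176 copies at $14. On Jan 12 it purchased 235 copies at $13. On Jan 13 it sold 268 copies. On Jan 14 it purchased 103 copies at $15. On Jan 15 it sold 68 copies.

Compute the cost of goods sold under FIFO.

Jan 13, 268 sold [FIFO — oldest first]: 176 @ $14 + 92 @ $13 = $3,660
Jan 15, 68 sold [FIFO — oldest first]: 68 @ $13 = $884
Total COGS = $3,660 + $884 = $4,544
Ending inventory: 75 @ $13 + 103 @ $15 = $2,520

COGS = $4,544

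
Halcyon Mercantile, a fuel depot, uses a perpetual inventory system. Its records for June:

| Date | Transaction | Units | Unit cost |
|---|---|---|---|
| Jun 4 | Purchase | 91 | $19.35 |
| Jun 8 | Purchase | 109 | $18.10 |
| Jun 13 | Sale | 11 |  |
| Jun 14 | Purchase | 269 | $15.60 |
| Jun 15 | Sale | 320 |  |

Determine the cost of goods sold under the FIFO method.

Jun 13, 11 sold [FIFO — oldest first]: 11 @ $19.35 = $212.85
Jun 15, 320 sold [FIFO — oldest first]: 80 @ $19.35 + 109 @ $18.10 + 131 @ $15.60 = $5,564.50
Total COGS = $212.85 + $5,564.50 = $5,777.35
Ending inventory: 138 @ $15.60 = $2,152.80
Check: goods available $7,930.15 = COGS $5,777.35 + ending $2,152.80

COGS = $5,777.35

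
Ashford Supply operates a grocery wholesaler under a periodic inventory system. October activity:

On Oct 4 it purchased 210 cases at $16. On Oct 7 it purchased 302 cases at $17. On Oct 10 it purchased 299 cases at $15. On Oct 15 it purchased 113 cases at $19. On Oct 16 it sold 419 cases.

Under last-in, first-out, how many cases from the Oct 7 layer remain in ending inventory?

Oct 16, 419 sold [LIFO — newest first]: 113 @ $19 + 299 @ $15 + 7 @ $17 = $6,751
Ending inventory: 210 @ $16 + 295 @ $17 = $8,375

295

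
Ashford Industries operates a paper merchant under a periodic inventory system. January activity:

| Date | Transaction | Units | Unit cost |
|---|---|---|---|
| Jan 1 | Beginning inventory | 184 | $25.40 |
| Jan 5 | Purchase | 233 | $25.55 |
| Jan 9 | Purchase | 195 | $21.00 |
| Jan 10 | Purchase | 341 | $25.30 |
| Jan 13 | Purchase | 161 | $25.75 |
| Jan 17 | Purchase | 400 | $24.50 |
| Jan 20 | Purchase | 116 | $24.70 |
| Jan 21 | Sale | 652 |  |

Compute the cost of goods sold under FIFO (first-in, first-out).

COGS = $15,733.75

Jan 21, 652 sold [FIFO — oldest first]: 184 @ $25.40 + 233 @ $25.55 + 195 @ $21.00 + 40 @ $25.30 = $15,733.75
Ending inventory: 301 @ $25.30 + 161 @ $25.75 + 400 @ $24.50 + 116 @ $24.70 = $24,426.25
Check: goods available $40,160.00 = COGS $15,733.75 + ending $24,426.25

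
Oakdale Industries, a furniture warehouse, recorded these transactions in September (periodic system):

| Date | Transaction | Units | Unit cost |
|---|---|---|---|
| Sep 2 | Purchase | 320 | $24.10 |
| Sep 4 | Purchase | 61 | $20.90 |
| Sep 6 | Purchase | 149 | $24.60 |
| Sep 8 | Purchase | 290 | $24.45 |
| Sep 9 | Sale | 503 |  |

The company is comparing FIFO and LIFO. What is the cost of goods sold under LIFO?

COGS = $12,103.10

FIFO COGS: 320 @ $24.10 + 61 @ $20.90 + 122 @ $24.60 = $11,988.10
LIFO COGS: 290 @ $24.45 + 149 @ $24.60 + 61 @ $20.90 + 3 @ $24.10 = $12,103.10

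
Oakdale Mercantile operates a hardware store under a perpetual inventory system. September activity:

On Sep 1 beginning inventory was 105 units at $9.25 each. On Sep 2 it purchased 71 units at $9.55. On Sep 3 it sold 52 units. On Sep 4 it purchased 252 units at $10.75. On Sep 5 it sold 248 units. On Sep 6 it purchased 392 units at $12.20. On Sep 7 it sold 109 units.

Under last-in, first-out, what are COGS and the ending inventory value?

Sep 3, 52 sold [LIFO — newest first]: 52 @ $9.55 = $496.60
Sep 5, 248 sold [LIFO — newest first]: 248 @ $10.75 = $2,666.00
Sep 7, 109 sold [LIFO — newest first]: 109 @ $12.20 = $1,329.80
Total COGS = $496.60 + $2,666.00 + $1,329.80 = $4,492.40
Ending inventory: 105 @ $9.25 + 19 @ $9.55 + 4 @ $10.75 + 283 @ $12.20 = $4,648.30
Check: goods available $9,140.70 = COGS $4,492.40 + ending $4,648.30

COGS = $4,492.40; ending inventory = $4,648.30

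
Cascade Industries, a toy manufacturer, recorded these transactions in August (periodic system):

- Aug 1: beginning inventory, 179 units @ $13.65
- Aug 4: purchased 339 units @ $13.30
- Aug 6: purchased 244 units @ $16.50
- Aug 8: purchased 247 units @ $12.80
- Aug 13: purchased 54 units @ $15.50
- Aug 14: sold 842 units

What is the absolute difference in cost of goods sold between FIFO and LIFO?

FIFO COGS: 179 @ $13.65 + 339 @ $13.30 + 244 @ $16.50 + 80 @ $12.80 = $12,002.05
LIFO COGS: 54 @ $15.50 + 247 @ $12.80 + 244 @ $16.50 + 297 @ $13.30 = $11,974.70
Difference = |$12,002.05 − $11,974.70| = $27.35

$27.35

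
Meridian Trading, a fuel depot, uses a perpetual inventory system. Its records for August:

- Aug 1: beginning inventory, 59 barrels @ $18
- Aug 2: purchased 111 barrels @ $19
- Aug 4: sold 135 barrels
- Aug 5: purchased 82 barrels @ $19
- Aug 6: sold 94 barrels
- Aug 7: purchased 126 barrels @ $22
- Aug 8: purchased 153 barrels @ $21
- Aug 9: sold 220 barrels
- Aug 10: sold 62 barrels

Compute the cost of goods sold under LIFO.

COGS = $10,354

Aug 4, 135 sold [LIFO — newest first]: 111 @ $19 + 24 @ $18 = $2,541
Aug 6, 94 sold [LIFO — newest first]: 82 @ $19 + 12 @ $18 = $1,774
Aug 9, 220 sold [LIFO — newest first]: 153 @ $21 + 67 @ $22 = $4,687
Aug 10, 62 sold [LIFO — newest first]: 59 @ $22 + 3 @ $18 = $1,352
Total COGS = $2,541 + $1,774 + $4,687 + $1,352 = $10,354
Ending inventory: 20 @ $18 = $360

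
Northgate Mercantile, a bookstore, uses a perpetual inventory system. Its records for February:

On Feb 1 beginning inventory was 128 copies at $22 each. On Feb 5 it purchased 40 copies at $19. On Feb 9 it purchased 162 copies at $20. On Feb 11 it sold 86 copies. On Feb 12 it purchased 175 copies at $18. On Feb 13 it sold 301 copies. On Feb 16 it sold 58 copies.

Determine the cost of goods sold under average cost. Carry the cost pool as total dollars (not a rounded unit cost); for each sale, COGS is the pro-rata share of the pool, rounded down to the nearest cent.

COGS = $8,793.24

After Feb 1: 128 on hand, pool $2,816.00 (≈ $22.0000 each)
After Feb 5: 168 on hand, pool $3,576.00 (≈ $21.2857 each)
After Feb 9: 330 on hand, pool $6,816.00 (≈ $20.6545 each)
Feb 11, sell 86: 86/330 × $6,816.00 → $1,776.29
After Feb 12: 419 on hand, pool $8,189.71 (≈ $19.5458 each)
Feb 13, sell 301: 301/419 × $8,189.71 → $5,883.30
Feb 16, sell 58: 58/118 × $2,306.41 → $1,133.65
Total COGS = $1,776.29 + $5,883.30 + $1,133.65 = $8,793.24
Ending inventory (cost pool remaining) = $1,172.76
Check: goods available $9,966.00 = COGS $8,793.24 + ending $1,172.76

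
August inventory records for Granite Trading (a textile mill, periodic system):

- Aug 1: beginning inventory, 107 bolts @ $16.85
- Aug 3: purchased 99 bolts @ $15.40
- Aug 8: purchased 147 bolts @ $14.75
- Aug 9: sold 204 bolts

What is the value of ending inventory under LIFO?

Aug 9, 204 sold [LIFO — newest first]: 147 @ $14.75 + 57 @ $15.40 = $3,046.05
Ending inventory: 107 @ $16.85 + 42 @ $15.40 = $2,449.75
Check: goods available $5,495.80 = COGS $3,046.05 + ending $2,449.75

Ending inventory = $2,449.75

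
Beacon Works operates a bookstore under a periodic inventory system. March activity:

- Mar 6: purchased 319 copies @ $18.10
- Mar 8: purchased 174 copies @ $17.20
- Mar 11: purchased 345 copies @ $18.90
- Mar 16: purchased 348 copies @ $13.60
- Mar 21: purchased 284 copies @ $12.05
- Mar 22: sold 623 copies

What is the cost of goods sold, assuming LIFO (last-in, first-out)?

Mar 22, 623 sold [LIFO — newest first]: 284 @ $12.05 + 339 @ $13.60 = $8,032.60
Ending inventory: 319 @ $18.10 + 174 @ $17.20 + 345 @ $18.90 + 9 @ $13.60 = $15,409.60

COGS = $8,032.60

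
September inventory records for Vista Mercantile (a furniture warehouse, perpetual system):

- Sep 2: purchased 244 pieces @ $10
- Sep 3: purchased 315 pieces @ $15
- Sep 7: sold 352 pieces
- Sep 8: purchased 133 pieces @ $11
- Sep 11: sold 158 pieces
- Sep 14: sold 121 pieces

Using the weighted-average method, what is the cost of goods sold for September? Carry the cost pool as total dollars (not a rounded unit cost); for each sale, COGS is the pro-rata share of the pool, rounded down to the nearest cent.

COGS = $7,889.49

After Sep 2: 244 on hand, pool $2,440.00 (≈ $10.0000 each)
After Sep 3: 559 on hand, pool $7,165.00 (≈ $12.8175 each)
Sep 7, sell 352: 352/559 × $7,165.00 → $4,511.77
After Sep 8: 340 on hand, pool $4,116.23 (≈ $12.1066 each)
Sep 11, sell 158: 158/340 × $4,116.23 → $1,912.83
Sep 14, sell 121: 121/182 × $2,203.40 → $1,464.89
Total COGS = $4,511.77 + $1,912.83 + $1,464.89 = $7,889.49
Ending inventory (cost pool remaining) = $738.51
Check: goods available $8,628.00 = COGS $7,889.49 + ending $738.51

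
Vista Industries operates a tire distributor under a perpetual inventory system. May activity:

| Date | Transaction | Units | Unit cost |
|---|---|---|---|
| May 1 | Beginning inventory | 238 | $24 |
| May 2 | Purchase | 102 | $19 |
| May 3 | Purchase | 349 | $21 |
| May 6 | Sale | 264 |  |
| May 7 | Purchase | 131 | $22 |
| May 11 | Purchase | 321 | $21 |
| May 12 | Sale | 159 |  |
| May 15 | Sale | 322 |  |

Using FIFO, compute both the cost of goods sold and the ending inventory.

May 6, 264 sold [FIFO — oldest first]: 238 @ $24 + 26 @ $19 = $6,206
May 12, 159 sold [FIFO — oldest first]: 76 @ $19 + 83 @ $21 = $3,187
May 15, 322 sold [FIFO — oldest first]: 266 @ $21 + 56 @ $22 = $6,818
Total COGS = $6,206 + $3,187 + $6,818 = $16,211
Ending inventory: 75 @ $22 + 321 @ $21 = $8,391

COGS = $16,211; ending inventory = $8,391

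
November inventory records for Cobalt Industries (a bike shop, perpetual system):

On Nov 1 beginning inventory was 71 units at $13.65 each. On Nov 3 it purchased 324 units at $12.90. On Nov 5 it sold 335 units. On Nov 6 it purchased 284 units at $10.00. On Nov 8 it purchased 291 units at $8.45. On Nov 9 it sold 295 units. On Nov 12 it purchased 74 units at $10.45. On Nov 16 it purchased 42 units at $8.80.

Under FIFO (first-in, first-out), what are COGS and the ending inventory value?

COGS = $7,498.75; ending inventory = $4,091.85

Nov 5, 335 sold [FIFO — oldest first]: 71 @ $13.65 + 264 @ $12.90 = $4,374.75
Nov 9, 295 sold [FIFO — oldest first]: 60 @ $12.90 + 235 @ $10.00 = $3,124.00
Total COGS = $4,374.75 + $3,124.00 = $7,498.75
Ending inventory: 49 @ $10.00 + 291 @ $8.45 + 74 @ $10.45 + 42 @ $8.80 = $4,091.85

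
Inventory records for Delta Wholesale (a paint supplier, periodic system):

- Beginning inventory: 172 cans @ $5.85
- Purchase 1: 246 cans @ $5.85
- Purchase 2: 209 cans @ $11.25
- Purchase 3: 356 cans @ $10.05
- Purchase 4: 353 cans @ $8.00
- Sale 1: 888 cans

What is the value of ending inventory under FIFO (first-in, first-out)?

Sale 1 (888) [FIFO — oldest first]: 172 @ $5.85 + 246 @ $5.85 + 209 @ $11.25 + 261 @ $10.05 = $7,419.60
Ending inventory: 95 @ $10.05 + 353 @ $8.00 = $3,778.75

Ending inventory = $3,778.75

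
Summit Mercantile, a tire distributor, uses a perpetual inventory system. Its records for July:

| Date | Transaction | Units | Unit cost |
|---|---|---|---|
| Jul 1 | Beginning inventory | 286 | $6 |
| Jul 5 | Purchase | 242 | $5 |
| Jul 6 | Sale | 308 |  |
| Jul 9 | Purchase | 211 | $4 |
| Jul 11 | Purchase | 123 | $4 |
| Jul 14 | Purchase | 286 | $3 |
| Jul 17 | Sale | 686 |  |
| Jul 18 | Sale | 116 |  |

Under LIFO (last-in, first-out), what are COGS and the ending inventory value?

COGS = $4,892; ending inventory = $228

Jul 6, 308 sold [LIFO — newest first]: 242 @ $5 + 66 @ $6 = $1,606
Jul 17, 686 sold [LIFO — newest first]: 286 @ $3 + 123 @ $4 + 211 @ $4 + 66 @ $6 = $2,590
Jul 18, 116 sold [LIFO — newest first]: 116 @ $6 = $696
Total COGS = $1,606 + $2,590 + $696 = $4,892
Ending inventory: 38 @ $6 = $228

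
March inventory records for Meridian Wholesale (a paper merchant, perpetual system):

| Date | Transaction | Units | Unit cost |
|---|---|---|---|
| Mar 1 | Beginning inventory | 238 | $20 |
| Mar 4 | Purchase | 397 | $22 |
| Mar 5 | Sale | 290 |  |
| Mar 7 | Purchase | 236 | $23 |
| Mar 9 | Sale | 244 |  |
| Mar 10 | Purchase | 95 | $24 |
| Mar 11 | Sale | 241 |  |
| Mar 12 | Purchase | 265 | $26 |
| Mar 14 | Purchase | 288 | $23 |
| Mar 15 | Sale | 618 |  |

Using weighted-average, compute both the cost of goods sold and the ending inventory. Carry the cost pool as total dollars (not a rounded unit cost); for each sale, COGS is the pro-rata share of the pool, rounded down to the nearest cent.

After Mar 1: 238 on hand, pool $4,760.00 (≈ $20.0000 each)
After Mar 4: 635 on hand, pool $13,494.00 (≈ $21.2504 each)
Mar 5, sell 290: 290/635 × $13,494.00 → $6,162.61
After Mar 7: 581 on hand, pool $12,759.39 (≈ $21.9611 each)
Mar 9, sell 244: 244/581 × $12,759.39 → $5,358.50
After Mar 10: 432 on hand, pool $9,680.89 (≈ $22.4095 each)
Mar 11, sell 241: 241/432 × $9,680.89 → $5,400.68
After Mar 12: 456 on hand, pool $11,170.21 (≈ $24.4961 each)
After Mar 14: 744 on hand, pool $17,794.21 (≈ $23.9169 each)
Mar 15, sell 618: 618/744 × $17,794.21 → $14,780.67
Total COGS = $6,162.61 + $5,358.50 + $5,400.68 + $14,780.67 = $31,702.46
Ending inventory (cost pool remaining) = $3,013.54

COGS = $31,702.46; ending inventory = $3,013.54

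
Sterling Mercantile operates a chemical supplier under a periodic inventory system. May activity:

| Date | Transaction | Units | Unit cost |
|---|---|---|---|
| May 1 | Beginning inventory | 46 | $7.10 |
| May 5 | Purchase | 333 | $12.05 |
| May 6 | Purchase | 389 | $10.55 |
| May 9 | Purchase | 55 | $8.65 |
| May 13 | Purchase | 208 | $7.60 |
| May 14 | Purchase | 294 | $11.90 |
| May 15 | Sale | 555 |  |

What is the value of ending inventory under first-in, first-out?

Ending inventory = $7,802.30

May 15, 555 sold [FIFO — oldest first]: 46 @ $7.10 + 333 @ $12.05 + 176 @ $10.55 = $6,196.05
Ending inventory: 213 @ $10.55 + 55 @ $8.65 + 208 @ $7.60 + 294 @ $11.90 = $7,802.30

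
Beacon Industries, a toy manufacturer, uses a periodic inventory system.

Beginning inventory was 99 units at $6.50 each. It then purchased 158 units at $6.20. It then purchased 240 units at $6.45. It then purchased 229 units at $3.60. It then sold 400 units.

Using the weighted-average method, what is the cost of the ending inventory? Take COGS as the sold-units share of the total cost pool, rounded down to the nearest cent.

Sale 1, sell 400: 400/726 × $3,995.50 → $2,201.37
Ending inventory (cost pool remaining) = $1,794.13
Check: goods available $3,995.50 = COGS $2,201.37 + ending $1,794.13

Ending inventory = $1,794.13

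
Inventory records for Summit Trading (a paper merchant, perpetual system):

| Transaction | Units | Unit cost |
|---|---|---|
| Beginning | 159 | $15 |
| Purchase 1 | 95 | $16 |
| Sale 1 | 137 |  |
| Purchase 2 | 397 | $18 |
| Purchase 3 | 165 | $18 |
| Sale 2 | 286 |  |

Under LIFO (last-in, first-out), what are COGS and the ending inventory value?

Sale 1 (137) [LIFO — newest first]: 95 @ $16 + 42 @ $15 = $2,150
Sale 2 (286) [LIFO — newest first]: 165 @ $18 + 121 @ $18 = $5,148
Total COGS = $2,150 + $5,148 = $7,298
Ending inventory: 117 @ $15 + 276 @ $18 = $6,723
Check: goods available $14,021 = COGS $7,298 + ending $6,723

COGS = $7,298; ending inventory = $6,723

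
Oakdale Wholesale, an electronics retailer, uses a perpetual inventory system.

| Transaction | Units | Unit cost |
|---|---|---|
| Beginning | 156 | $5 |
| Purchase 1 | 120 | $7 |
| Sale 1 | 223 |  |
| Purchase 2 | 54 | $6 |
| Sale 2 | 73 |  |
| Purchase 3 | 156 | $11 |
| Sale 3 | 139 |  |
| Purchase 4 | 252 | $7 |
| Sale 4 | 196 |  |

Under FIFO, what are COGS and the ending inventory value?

Sale 1 (223) [FIFO — oldest first]: 156 @ $5 + 67 @ $7 = $1,249
Sale 2 (73) [FIFO — oldest first]: 53 @ $7 + 20 @ $6 = $491
Sale 3 (139) [FIFO — oldest first]: 34 @ $6 + 105 @ $11 = $1,359
Sale 4 (196) [FIFO — oldest first]: 51 @ $11 + 145 @ $7 = $1,576
Total COGS = $1,249 + $491 + $1,359 + $1,576 = $4,675
Ending inventory: 107 @ $7 = $749

COGS = $4,675; ending inventory = $749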